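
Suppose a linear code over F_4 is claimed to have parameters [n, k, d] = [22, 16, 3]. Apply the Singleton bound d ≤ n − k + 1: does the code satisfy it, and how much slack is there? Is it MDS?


Singleton RHS = n − k + 1 = 7, slack = 4, bound satisfied, not MDS.

Singleton bound: d ≤ n − k + 1.
Here n = 22, k = 16, so n − k + 1 = 7.
Given d = 3, check d ≤ 7: YES.
Slack = (n − k + 1) − d = 4.
The code is NOT MDS (slack = 4 > 0).
Description: the claimed parameters are [22, 16, 3]_4; such a code would be non-MDS.


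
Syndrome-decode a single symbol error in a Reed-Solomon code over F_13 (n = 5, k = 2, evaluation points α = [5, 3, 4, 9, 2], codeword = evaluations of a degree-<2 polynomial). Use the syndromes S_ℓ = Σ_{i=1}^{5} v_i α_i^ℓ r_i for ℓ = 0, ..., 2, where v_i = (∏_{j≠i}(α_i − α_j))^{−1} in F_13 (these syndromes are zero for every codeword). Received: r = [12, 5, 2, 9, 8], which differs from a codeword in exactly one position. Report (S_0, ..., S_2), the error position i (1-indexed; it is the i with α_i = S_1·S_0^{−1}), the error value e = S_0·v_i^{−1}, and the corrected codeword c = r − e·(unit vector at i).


S = (6, 2, 5), error at position 4, error magnitude e = 9, c = [12, 5, 2, 0, 8].

Step 1: column multipliers v_i = (∏_{j≠i}(α_i − α_j))^{−1} mod 13.
  i = 1 (α = 5): (5−3)(5−4)(5−9)(5−2) = 2·1·(−4)·3 = −24 ≡ 2, so v_1 = 2^{−1} = 7 (mod 13).
  i = 2 (α = 3): (3−5)(3−4)(3−9)(3−2) = (−2)·(−1)·(−6)·1 = −12 ≡ 1, so v_2 = 1^{−1} = 1 (mod 13).
  i = 3 (α = 4): (4−5)(4−3)(4−9)(4−2) = (−1)·1·(−5)·2 = 10 ≡ 10, so v_3 = 10^{−1} = 4 (mod 13).
  i = 4 (α = 9): (9−5)(9−3)(9−4)(9−2) = 4·6·5·7 = 840 ≡ 8, so v_4 = 8^{−1} = 5 (mod 13).
  i = 5 (α = 2): (2−5)(2−3)(2−4)(2−9) = (−3)·(−1)·(−2)·(−7) = 42 ≡ 3, so v_5 = 3^{−1} = 9 (mod 13).
  v = [7, 1, 4, 5, 9].
Step 2: syndromes of r = [12, 5, 2, 9, 8] (all sums mod 13).
  S_0 = Σ v_i r_i = 7·12 + 1·5 + 4·2 + 5·9 + 9·8 = 214 ≡ 6.
  S_1 = Σ v_i α_i r_i = 7·5·12 + 1·3·5 + 4·4·2 + 5·9·9 + 9·2·8 = 1016 ≡ 2.
  α_i^2 mod 13 = [12, 9, 3, 3, 4].
  S_2 = Σ v_i α_i^2 r_i = 7·12·12 + 1·9·5 + 4·3·2 + 5·3·9 + 9·4·8 = 1500 ≡ 5.
  S = (6, 2, 5) ≠ 0, so r is not a codeword (an error is present).
Step 3: locate the error. For a single error e at position i, S_ℓ = v_i·e·α_i^ℓ, so α_err = S_1/S_0.
  S_0^{−1} = 6^{−1} = 11 (mod 13), so α_err = 2·11 = 22 ≡ 9 = α_4. Error position i = 4.
  Consistency check: S_2/S_1 = 5·7 = 35 ≡ 9 = α_err ✓ (single-error assumption holds).
Step 4: error magnitude e = S_0/v_4 = S_0·∏_{j≠4}(α_4 − α_j) = 6·8 = 48 ≡ 9 (mod 13).
Step 5: correct position 4: c_4 = r_4 − e = 9 − 9 ≡ 0 (mod 13). Hence c = [12, 5, 2, 0, 8].
  Check: interpolating c through the α_i gives m(x) = 1 + 10·x (degree < 2) with m(α_i) = c_i for every i, so c is indeed a codeword.


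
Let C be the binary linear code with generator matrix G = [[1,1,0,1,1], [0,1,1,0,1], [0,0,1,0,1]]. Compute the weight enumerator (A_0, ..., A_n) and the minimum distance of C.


Weight distribution: A_0 = 1, A_1 = 1, A_2 = 1, A_3 = 3, A_4 = 2. Minimum distance d = 1.

Enumerate all 2^3 = 8 messages m ∈ F_2^3.
For each, compute codeword c = mG in F_2^5, then tally its weight.
  m = 000 → c = 00000, weight = 0.
  m = 100 → c = 11011, weight = 4.
  m = 010 → c = 01101, weight = 3.
  m = 110 → c = 10110, weight = 3.
  m = 001 → c = 00101, weight = 2.
  m = 101 → c = 11110, weight = 4.
  m = 011 → c = 01000, weight = 1.
  m = 111 → c = 10011, weight = 3.
Tally weights:
  weight 0: 1 codewords.
  weight 1: 1 codewords.
  weight 2: 1 codewords.
  weight 3: 3 codewords.
  weight 4: 2 codewords.
Minimum distance d = smallest w > 0 with A_w > 0 = 1.
Sanity: Σ A_w = 8 = 2^3 = 8 ✓.


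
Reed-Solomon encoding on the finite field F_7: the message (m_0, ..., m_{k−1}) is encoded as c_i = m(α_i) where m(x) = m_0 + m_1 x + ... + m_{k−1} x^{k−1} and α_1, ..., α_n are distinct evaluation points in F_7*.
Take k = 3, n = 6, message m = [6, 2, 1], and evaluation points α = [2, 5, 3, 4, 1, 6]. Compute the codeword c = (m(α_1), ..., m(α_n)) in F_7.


c = [0, 6, 0, 2, 2, 5]

Message polynomial: m(x) = 6 + 2·x + 1·x^2 (mod 7).
For each evaluation point α_i, compute m(α_i) mod 7:
  α_1 = 2: Horner steps 1 → 4 → 0, so m(2) = 0.
  α_2 = 5: Horner steps 1 → 0 → 6, so m(5) = 6.
  α_3 = 3: Horner steps 1 → 5 → 0, so m(3) = 0.
  α_4 = 4: Horner steps 1 → 6 → 2, so m(4) = 2.
  α_5 = 1: Horner steps 1 → 3 → 2, so m(1) = 2.
  α_6 = 6: Horner steps 1 → 1 → 5, so m(6) = 5.
Codeword c = [0, 6, 0, 2, 2, 5] ∈ F_7^6.


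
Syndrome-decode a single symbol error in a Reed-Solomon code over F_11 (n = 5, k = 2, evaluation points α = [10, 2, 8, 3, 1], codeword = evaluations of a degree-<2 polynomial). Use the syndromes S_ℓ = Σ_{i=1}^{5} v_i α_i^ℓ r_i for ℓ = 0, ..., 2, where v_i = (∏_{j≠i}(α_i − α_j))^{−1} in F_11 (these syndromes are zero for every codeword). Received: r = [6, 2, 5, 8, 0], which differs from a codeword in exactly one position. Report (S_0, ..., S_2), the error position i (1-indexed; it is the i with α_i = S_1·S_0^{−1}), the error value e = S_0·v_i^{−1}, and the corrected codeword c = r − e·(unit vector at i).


S = (3, 3, 3), error at position 5, error magnitude e = 4, c = [6, 2, 5, 8, 7].

Step 1: column multipliers v_i = (∏_{j≠i}(α_i − α_j))^{−1} mod 11.
  i = 1 (α = 10): (10−2)(10−8)(10−3)(10−1) = 8·2·7·9 = 1008 ≡ 7, so v_1 = 7^{−1} = 8 (mod 11).
  i = 2 (α = 2): (2−10)(2−8)(2−3)(2−1) = (−8)·(−6)·(−1)·1 = −48 ≡ 7, so v_2 = 7^{−1} = 8 (mod 11).
  i = 3 (α = 8): (8−10)(8−2)(8−3)(8−1) = (−2)·6·5·7 = −420 ≡ 9, so v_3 = 9^{−1} = 5 (mod 11).
  i = 4 (α = 3): (3−10)(3−2)(3−8)(3−1) = (−7)·1·(−5)·2 = 70 ≡ 4, so v_4 = 4^{−1} = 3 (mod 11).
  i = 5 (α = 1): (1−10)(1−2)(1−8)(1−3) = (−9)·(−1)·(−7)·(−2) = 126 ≡ 5, so v_5 = 5^{−1} = 9 (mod 11).
  v = [8, 8, 5, 3, 9].
Step 2: syndromes of r = [6, 2, 5, 8, 0] (all sums mod 11).
  S_0 = Σ v_i r_i = 8·6 + 8·2 + 5·5 + 3·8 + 9·0 = 113 ≡ 3.
  S_1 = Σ v_i α_i r_i = 8·10·6 + 8·2·2 + 5·8·5 + 3·3·8 + 9·1·0 = 784 ≡ 3.
  α_i^2 mod 11 = [1, 4, 9, 9, 1].
  S_2 = Σ v_i α_i^2 r_i = 8·1·6 + 8·4·2 + 5·9·5 + 3·9·8 + 9·1·0 = 553 ≡ 3.
  S = (3, 3, 3) ≠ 0, so r is not a codeword (an error is present).
Step 3: locate the error. For a single error e at position i, S_ℓ = v_i·e·α_i^ℓ, so α_err = S_1/S_0.
  S_0^{−1} = 3^{−1} = 4 (mod 11), so α_err = 3·4 = 12 ≡ 1 = α_5. Error position i = 5.
  Consistency check: S_2/S_1 = 3·4 = 12 ≡ 1 = α_err ✓ (single-error assumption holds).
Step 4: error magnitude e = S_0/v_5 = S_0·∏_{j≠5}(α_5 − α_j) = 3·5 = 15 ≡ 4 (mod 11).
Step 5: correct position 5: c_5 = r_5 − e = 0 − 4 ≡ 7 (mod 11). Hence c = [6, 2, 5, 8, 7].
  Check: interpolating c through the α_i gives m(x) = 1 + 6·x (degree < 2) with m(α_i) = c_i for every i, so c is indeed a codeword.


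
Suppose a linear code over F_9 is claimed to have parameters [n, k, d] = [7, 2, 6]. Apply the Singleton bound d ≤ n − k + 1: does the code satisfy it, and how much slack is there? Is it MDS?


Singleton RHS = n − k + 1 = 6, slack = 0, bound satisfied, MDS.

Singleton bound: d ≤ n − k + 1.
Here n = 7, k = 2, so n − k + 1 = 6.
Given d = 6, check d ≤ 6: YES.
Slack = (n − k + 1) − d = 0.
The code is MDS (slack = 0).
Description: the claimed parameters are [7, 2, 6]_9; such a code would be MDS (meets Singleton bound).


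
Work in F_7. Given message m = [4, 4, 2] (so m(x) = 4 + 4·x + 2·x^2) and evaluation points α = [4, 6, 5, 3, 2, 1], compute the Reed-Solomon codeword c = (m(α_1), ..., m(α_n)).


c = [3, 2, 4, 6, 6, 3]

Message polynomial: m(x) = 4 + 4·x + 2·x^2 (mod 7).
For each evaluation point α_i, compute m(α_i) mod 7:
  α_1 = 4: Horner steps 2 → 5 → 3, so m(4) = 3.
  α_2 = 6: Horner steps 2 → 2 → 2, so m(6) = 2.
  α_3 = 5: Horner steps 2 → 0 → 4, so m(5) = 4.
  α_4 = 3: Horner steps 2 → 3 → 6, so m(3) = 6.
  α_5 = 2: Horner steps 2 → 1 → 6, so m(2) = 6.
  α_6 = 1: Horner steps 2 → 6 → 3, so m(1) = 3.
Codeword c = [3, 2, 4, 6, 6, 3] ∈ F_7^6.


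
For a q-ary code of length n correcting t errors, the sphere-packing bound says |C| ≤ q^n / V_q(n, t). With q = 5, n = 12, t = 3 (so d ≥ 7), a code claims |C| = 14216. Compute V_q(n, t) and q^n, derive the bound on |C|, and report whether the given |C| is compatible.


V_q(n, t) = 15185, q^n = 244140625, Hamming bound = 16077, |C| = 14216 ≤ bound (satisfied).

Step 1: Compute V_q(n, t) = Σ_{j=0}^3 C(n, j) (q−1)^j.
  j = 0: C(12,0)·(4)^0 = 1·1 = 1.
  j = 1: C(12,1)·(4)^1 = 12·4 = 48.
  j = 2: C(12,2)·(4)^2 = 66·16 = 1056.
  j = 3: C(12,3)·(4)^3 = 220·64 = 14080.
  V_q(n, t) = 1 + 48 + 1056 + 14080 = 15185.
Step 2: q^n = 5^12 = 244140625.
Step 3: Hamming bound ⌊q^n / V_q(n,t)⌋ = ⌊244140625/15185⌋ = 16077.
Step 4: Compare |C| = 14216 to 16077: satisfied.
The claimed |C| lies below the Hamming bound.


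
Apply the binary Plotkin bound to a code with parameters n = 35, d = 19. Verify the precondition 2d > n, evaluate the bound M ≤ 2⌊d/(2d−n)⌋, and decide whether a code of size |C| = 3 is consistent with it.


Plotkin bound M ≤ 12; given |C| = 3 ≤ bound (satisfied).

Check applicability: 2d = 38, n = 35.
2d − n = 3 > 0, so Plotkin applies.
Compute d/(2d−n) = 19/3 ≈ 6.3333.
⌊d/(2d−n)⌋ = 6.
Plotkin bound: M ≤ 2·6 = 12.
Given |C| = 3, check: satisfied.
This |C| is below the Plotkin bound.


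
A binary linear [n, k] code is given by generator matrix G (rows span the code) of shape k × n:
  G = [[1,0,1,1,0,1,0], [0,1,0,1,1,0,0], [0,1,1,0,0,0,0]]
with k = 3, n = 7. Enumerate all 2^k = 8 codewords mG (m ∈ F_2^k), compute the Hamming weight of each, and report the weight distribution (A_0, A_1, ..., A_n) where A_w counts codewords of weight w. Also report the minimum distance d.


Weight distribution: A_0 = 1, A_2 = 1, A_3 = 3, A_4 = 2, A_5 = 1. Minimum distance d = 2.

Enumerate all 2^3 = 8 messages m ∈ F_2^3.
For each, compute codeword c = mG in F_2^7, then tally its weight.
  m = 000 → c = 0000000, weight = 0.
  m = 100 → c = 1011010, weight = 4.
  m = 010 → c = 0101100, weight = 3.
  m = 110 → c = 1110110, weight = 5.
  m = 001 → c = 0110000, weight = 2.
  m = 101 → c = 1101010, weight = 4.
  m = 011 → c = 0011100, weight = 3.
  m = 111 → c = 1000110, weight = 3.
Tally weights:
  weight 0: 1 codewords.
  weight 2: 1 codewords.
  weight 3: 3 codewords.
  weight 4: 2 codewords.
  weight 5: 1 codewords.
Minimum distance d = smallest w > 0 with A_w > 0 = 2.
Sanity: Σ A_w = 8 = 2^3 = 8 ✓.


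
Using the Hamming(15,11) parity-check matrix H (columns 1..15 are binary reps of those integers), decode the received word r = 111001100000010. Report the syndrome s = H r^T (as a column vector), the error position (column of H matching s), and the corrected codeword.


s = (1, 1, 1, 1)^T, error position = 15, corrected codeword c = 111001100000011

Compute s = H r^T mod 2 one row at a time:
  s_1 = 0 + 0 + 0 + 0 + 0 + 0 + 1 + 0 = 1 ≡ 1 (mod 2).
  s_2 = 0 + 0 + 1 + 1 + 0 + 0 + 1 + 0 = 3 ≡ 1 (mod 2).
  s_3 = 1 + 1 + 1 + 1 + 0 + 0 + 1 + 0 = 5 ≡ 1 (mod 2).
  s_4 = 1 + 1 + 0 + 1 + 0 + 0 + 0 + 0 = 3 ≡ 1 (mod 2).
s = (1, 1, 1, 1)^T — this equals column 15 of H (binary 1111), so error is at position 15.
Correct: flip bit 15 of r = 111001100000010 to get c = 111001100000011.


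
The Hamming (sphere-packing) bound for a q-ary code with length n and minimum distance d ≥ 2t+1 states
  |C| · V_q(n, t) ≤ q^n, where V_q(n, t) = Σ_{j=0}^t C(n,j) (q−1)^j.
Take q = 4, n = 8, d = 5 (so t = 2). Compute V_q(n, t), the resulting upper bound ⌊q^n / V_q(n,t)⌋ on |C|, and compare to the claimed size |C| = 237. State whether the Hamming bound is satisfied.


V_q(n, t) = 277, q^n = 65536, Hamming bound = 236, |C| = 237 > bound (violated).

Step 1: Compute V_q(n, t) = Σ_{j=0}^2 C(n, j) (q−1)^j.
  j = 0: C(8,0)·(3)^0 = 1·1 = 1.
  j = 1: C(8,1)·(3)^1 = 8·3 = 24.
  j = 2: C(8,2)·(3)^2 = 28·9 = 252.
  V_q(n, t) = 1 + 24 + 252 = 277.
Step 2: q^n = 4^8 = 65536.
Step 3: Hamming bound ⌊q^n / V_q(n,t)⌋ = ⌊65536/277⌋ = 236.
Step 4: Compare |C| = 237 to 236: violated.
The claimed |C| lies above the Hamming bound, so no 4-ary code of length 8 with d ≥ 5 can have 237 codewords.


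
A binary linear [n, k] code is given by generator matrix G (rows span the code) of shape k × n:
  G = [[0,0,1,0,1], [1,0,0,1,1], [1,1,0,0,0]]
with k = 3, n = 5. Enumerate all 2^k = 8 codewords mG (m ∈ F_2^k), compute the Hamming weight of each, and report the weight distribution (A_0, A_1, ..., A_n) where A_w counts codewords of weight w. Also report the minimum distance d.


Weight distribution: A_0 = 1, A_2 = 2, A_3 = 4, A_4 = 1. Minimum distance d = 2.

Enumerate all 2^3 = 8 messages m ∈ F_2^3.
For each, compute codeword c = mG in F_2^5, then tally its weight.
  m = 000 → c = 00000, weight = 0.
  m = 100 → c = 00101, weight = 2.
  m = 010 → c = 10011, weight = 3.
  m = 110 → c = 10110, weight = 3.
  m = 001 → c = 11000, weight = 2.
  m = 101 → c = 11101, weight = 4.
  m = 011 → c = 01011, weight = 3.
  m = 111 → c = 01110, weight = 3.
Tally weights:
  weight 0: 1 codewords.
  weight 2: 2 codewords.
  weight 3: 4 codewords.
  weight 4: 1 codewords.
Minimum distance d = smallest w > 0 with A_w > 0 = 2.
Sanity: Σ A_w = 8 = 2^3 = 8 ✓.


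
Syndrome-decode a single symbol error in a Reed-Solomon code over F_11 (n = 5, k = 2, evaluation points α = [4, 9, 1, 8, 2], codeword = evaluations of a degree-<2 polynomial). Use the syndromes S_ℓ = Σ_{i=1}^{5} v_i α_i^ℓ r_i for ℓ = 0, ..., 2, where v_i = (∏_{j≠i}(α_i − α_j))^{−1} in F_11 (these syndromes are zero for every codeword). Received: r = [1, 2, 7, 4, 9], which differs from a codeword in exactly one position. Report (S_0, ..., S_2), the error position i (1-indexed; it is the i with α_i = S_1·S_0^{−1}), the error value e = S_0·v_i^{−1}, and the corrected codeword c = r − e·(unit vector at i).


S = (1, 2, 4), error at position 5, error magnitude e = 4, c = [1, 2, 7, 4, 5].

Step 1: column multipliers v_i = (∏_{j≠i}(α_i − α_j))^{−1} mod 11.
  i = 1 (α = 4): (4−9)(4−1)(4−8)(4−2) = (−5)·3·(−4)·2 = 120 ≡ 10, so v_1 = 10^{−1} = 10 (mod 11).
  i = 2 (α = 9): (9−4)(9−1)(9−8)(9−2) = 5·8·1·7 = 280 ≡ 5, so v_2 = 5^{−1} = 9 (mod 11).
  i = 3 (α = 1): (1−4)(1−9)(1−8)(1−2) = (−3)·(−8)·(−7)·(−1) = 168 ≡ 3, so v_3 = 3^{−1} = 4 (mod 11).
  i = 4 (α = 8): (8−4)(8−9)(8−1)(8−2) = 4·(−1)·7·6 = −168 ≡ 8, so v_4 = 8^{−1} = 7 (mod 11).
  i = 5 (α = 2): (2−4)(2−9)(2−1)(2−8) = (−2)·(−7)·1·(−6) = −84 ≡ 4, so v_5 = 4^{−1} = 3 (mod 11).
  v = [10, 9, 4, 7, 3].
Step 2: syndromes of r = [1, 2, 7, 4, 9] (all sums mod 11).
  S_0 = Σ v_i r_i = 10·1 + 9·2 + 4·7 + 7·4 + 3·9 = 111 ≡ 1.
  S_1 = Σ v_i α_i r_i = 10·4·1 + 9·9·2 + 4·1·7 + 7·8·4 + 3·2·9 = 508 ≡ 2.
  α_i^2 mod 11 = [5, 4, 1, 9, 4].
  S_2 = Σ v_i α_i^2 r_i = 10·5·1 + 9·4·2 + 4·1·7 + 7·9·4 + 3·4·9 = 510 ≡ 4.
  S = (1, 2, 4) ≠ 0, so r is not a codeword (an error is present).
Step 3: locate the error. For a single error e at position i, S_ℓ = v_i·e·α_i^ℓ, so α_err = S_1/S_0.
  S_0^{−1} = 1^{−1} = 1 (mod 11), so α_err = 2·1 = 2 ≡ 2 = α_5. Error position i = 5.
  Consistency check: S_2/S_1 = 4·6 = 24 ≡ 2 = α_err ✓ (single-error assumption holds).
Step 4: error magnitude e = S_0/v_5 = S_0·∏_{j≠5}(α_5 − α_j) = 1·4 = 4 ≡ 4 (mod 11).
Step 5: correct position 5: c_5 = r_5 − e = 9 − 4 ≡ 5 (mod 11). Hence c = [1, 2, 7, 4, 5].
  Check: interpolating c through the α_i gives m(x) = 9 + 9·x (degree < 2) with m(α_i) = c_i for every i, so c is indeed a codeword.


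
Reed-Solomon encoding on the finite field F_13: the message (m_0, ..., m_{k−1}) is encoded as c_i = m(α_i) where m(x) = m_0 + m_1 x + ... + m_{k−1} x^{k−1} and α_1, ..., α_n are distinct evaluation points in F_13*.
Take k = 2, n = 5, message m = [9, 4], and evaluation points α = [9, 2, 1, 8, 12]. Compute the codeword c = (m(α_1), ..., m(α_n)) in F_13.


c = [6, 4, 0, 2, 5]

Message polynomial: m(x) = 9 + 4·x (mod 13).
For each evaluation point α_i, compute m(α_i) mod 13:
  α_1 = 9: Horner steps 4 → 6, so m(9) = 6.
  α_2 = 2: Horner steps 4 → 4, so m(2) = 4.
  α_3 = 1: Horner steps 4 → 0, so m(1) = 0.
  α_4 = 8: Horner steps 4 → 2, so m(8) = 2.
  α_5 = 12: Horner steps 4 → 5, so m(12) = 5.
Codeword c = [6, 4, 0, 2, 5] ∈ F_13^5.


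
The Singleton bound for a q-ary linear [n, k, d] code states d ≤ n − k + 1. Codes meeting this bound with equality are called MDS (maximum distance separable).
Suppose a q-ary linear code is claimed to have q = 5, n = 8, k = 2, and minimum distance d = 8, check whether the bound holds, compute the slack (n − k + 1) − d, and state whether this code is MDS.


Singleton RHS = n − k + 1 = 7, slack = -1, bound violated (no such code; not MDS).

Singleton bound: d ≤ n − k + 1.
Here n = 8, k = 2, so n − k + 1 = 7.
Given d = 8, check d ≤ 7: NO.
Slack = (n − k + 1) − d = -1.
The slack is negative: d = 8 exceeds n − k + 1 = 7 by 1, so the Singleton bound is violated and no linear [8, 2, 8]_5 code can exist. In particular it is not MDS (MDS requires d = n − k + 1 exactly).
Description: the claimed parameters are [8, 2, 8]_5; such a code would be impossible (violates the Singleton bound).


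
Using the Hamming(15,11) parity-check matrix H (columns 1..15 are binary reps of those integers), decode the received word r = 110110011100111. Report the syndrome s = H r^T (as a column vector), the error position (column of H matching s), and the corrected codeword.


s = (0, 1, 0, 1)^T, error position = 5, corrected codeword c = 110100011100111

Compute s = H r^T mod 2 one row at a time:
  s_1 = 1 + 1 + 1 + 0 + 0 + 1 + 1 + 1 = 6 ≡ 0 (mod 2).
  s_2 = 1 + 1 + 0 + 0 + 0 + 1 + 1 + 1 = 5 ≡ 1 (mod 2).
  s_3 = 1 + 0 + 0 + 0 + 1 + 0 + 1 + 1 = 4 ≡ 0 (mod 2).
  s_4 = 1 + 0 + 1 + 0 + 1 + 0 + 1 + 1 = 5 ≡ 1 (mod 2).
s = (0, 1, 0, 1)^T — this equals column 5 of H (binary 0101), so error is at position 5.
Correct: flip bit 5 of r = 110110011100111 to get c = 110100011100111.


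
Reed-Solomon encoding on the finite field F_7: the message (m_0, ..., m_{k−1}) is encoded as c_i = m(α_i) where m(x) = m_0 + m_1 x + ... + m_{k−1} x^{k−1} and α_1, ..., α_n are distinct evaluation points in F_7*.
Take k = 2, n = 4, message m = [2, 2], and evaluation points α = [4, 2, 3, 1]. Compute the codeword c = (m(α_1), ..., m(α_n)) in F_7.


c = [3, 6, 1, 4]

Message polynomial: m(x) = 2 + 2·x (mod 7).
For each evaluation point α_i, compute m(α_i) mod 7:
  α_1 = 4: Horner steps 2 → 3, so m(4) = 3.
  α_2 = 2: Horner steps 2 → 6, so m(2) = 6.
  α_3 = 3: Horner steps 2 → 1, so m(3) = 1.
  α_4 = 1: Horner steps 2 → 4, so m(1) = 4.
Codeword c = [3, 6, 1, 4] ∈ F_7^4.


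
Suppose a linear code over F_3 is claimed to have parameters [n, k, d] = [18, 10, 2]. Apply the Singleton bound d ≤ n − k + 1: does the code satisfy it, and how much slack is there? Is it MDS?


Singleton RHS = n − k + 1 = 9, slack = 7, bound satisfied, not MDS.

Singleton bound: d ≤ n − k + 1.
Here n = 18, k = 10, so n − k + 1 = 9.
Given d = 2, check d ≤ 9: YES.
Slack = (n − k + 1) − d = 7.
The code is NOT MDS (slack = 7 > 0).
Description: the claimed parameters are [18, 10, 2]_3; such a code would be non-MDS.


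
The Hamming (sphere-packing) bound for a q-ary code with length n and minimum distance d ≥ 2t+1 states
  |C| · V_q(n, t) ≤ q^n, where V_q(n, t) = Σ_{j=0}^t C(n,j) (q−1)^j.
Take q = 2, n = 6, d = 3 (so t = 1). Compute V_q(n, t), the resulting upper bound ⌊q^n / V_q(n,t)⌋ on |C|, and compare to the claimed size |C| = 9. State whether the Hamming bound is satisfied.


V_q(n, t) = 7, q^n = 64, Hamming bound = 9, |C| = 9 ≤ bound (satisfied).

Step 1: Compute V_q(n, t) = Σ_{j=0}^1 C(n, j) (q−1)^j.
  j = 0: C(6,0)·(1)^0 = 1·1 = 1.
  j = 1: C(6,1)·(1)^1 = 6·1 = 6.
  V_q(n, t) = 1 + 6 = 7.
Step 2: q^n = 2^6 = 64.
Step 3: Hamming bound ⌊q^n / V_q(n,t)⌋ = ⌊64/7⌋ = 9.
Step 4: Compare |C| = 9 to 9: satisfied.
The claimed |C| lies at the Hamming bound (tight).


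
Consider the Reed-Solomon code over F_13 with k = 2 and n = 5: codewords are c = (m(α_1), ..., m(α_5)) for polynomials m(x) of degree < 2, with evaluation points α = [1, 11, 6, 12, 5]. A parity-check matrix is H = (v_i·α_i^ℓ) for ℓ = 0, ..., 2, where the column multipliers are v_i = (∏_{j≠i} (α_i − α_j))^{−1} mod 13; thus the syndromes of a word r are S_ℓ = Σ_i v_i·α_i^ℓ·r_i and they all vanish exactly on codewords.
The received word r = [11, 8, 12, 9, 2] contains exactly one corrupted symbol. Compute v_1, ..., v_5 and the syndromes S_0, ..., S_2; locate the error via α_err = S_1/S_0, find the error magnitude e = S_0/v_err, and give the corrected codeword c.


S = (5, 4, 11), error at position 3, error magnitude e = 9, c = [11, 8, 3, 9, 2].

Step 1: column multipliers v_i = (∏_{j≠i}(α_i − α_j))^{−1} mod 13.
  i = 1 (α = 1): (1−11)(1−6)(1−12)(1−5) = (−10)·(−5)·(−11)·(−4) = 2200 ≡ 3, so v_1 = 3^{−1} = 9 (mod 13).
  i = 2 (α = 11): (11−1)(11−6)(11−12)(11−5) = 10·5·(−1)·6 = −300 ≡ 12, so v_2 = 12^{−1} = 12 (mod 13).
  i = 3 (α = 6): (6−1)(6−11)(6−12)(6−5) = 5·(−5)·(−6)·1 = 150 ≡ 7, so v_3 = 7^{−1} = 2 (mod 13).
  i = 4 (α = 12): (12−1)(12−11)(12−6)(12−5) = 11·1·6·7 = 462 ≡ 7, so v_4 = 7^{−1} = 2 (mod 13).
  i = 5 (α = 5): (5−1)(5−11)(5−6)(5−12) = 4·(−6)·(−1)·(−7) = −168 ≡ 1, so v_5 = 1^{−1} = 1 (mod 13).
  v = [9, 12, 2, 2, 1].
Step 2: syndromes of r = [11, 8, 12, 9, 2] (all sums mod 13).
  S_0 = Σ v_i r_i = 9·11 + 12·8 + 2·12 + 2·9 + 1·2 = 239 ≡ 5.
  S_1 = Σ v_i α_i r_i = 9·1·11 + 12·11·8 + 2·6·12 + 2·12·9 + 1·5·2 = 1525 ≡ 4.
  α_i^2 mod 13 = [1, 4, 10, 1, 12].
  S_2 = Σ v_i α_i^2 r_i = 9·1·11 + 12·4·8 + 2·10·12 + 2·1·9 + 1·12·2 = 765 ≡ 11.
  S = (5, 4, 11) ≠ 0, so r is not a codeword (an error is present).
Step 3: locate the error. For a single error e at position i, S_ℓ = v_i·e·α_i^ℓ, so α_err = S_1/S_0.
  S_0^{−1} = 5^{−1} = 8 (mod 13), so α_err = 4·8 = 32 ≡ 6 = α_3. Error position i = 3.
  Consistency check: S_2/S_1 = 11·10 = 110 ≡ 6 = α_err ✓ (single-error assumption holds).
Step 4: error magnitude e = S_0/v_3 = S_0·∏_{j≠3}(α_3 − α_j) = 5·7 = 35 ≡ 9 (mod 13).
Step 5: correct position 3: c_3 = r_3 − e = 12 − 9 ≡ 3 (mod 13). Hence c = [11, 8, 3, 9, 2].
  Check: interpolating c through the α_i gives m(x) = 10 + 1·x (degree < 2) with m(α_i) = c_i for every i, so c is indeed a codeword.


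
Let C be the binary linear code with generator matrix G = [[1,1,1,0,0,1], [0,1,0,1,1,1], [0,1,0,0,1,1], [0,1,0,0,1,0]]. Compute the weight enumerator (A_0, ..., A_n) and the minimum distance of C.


Weight distribution: A_0 = 1, A_1 = 2, A_2 = 2, A_3 = 4, A_4 = 5, A_5 = 2. Minimum distance d = 1.

Enumerate all 2^4 = 16 messages m ∈ F_2^4.
For each, compute codeword c = mG in F_2^6, then tally its weight.
  m = 0000 → c = 000000, weight = 0.
  m = 1000 → c = 111001, weight = 4.
  m = 0100 → c = 010111, weight = 4.
  m = 1100 → c = 101110, weight = 4.
  m = 0010 → c = 010011, weight = 3.
  m = 1010 → c = 101010, weight = 3.
  m = 0110 → c = 000100, weight = 1.
  m = 1110 → c = 111101, weight = 5.
  m = 0001 → c = 010010, weight = 2.
  m = 1001 → c = 101011, weight = 4.
  m = 0101 → c = 000101, weight = 2.
  m = 1101 → c = 111100, weight = 4.
  m = 0011 → c = 000001, weight = 1.
  m = 1011 → c = 111000, weight = 3.
  m = 0111 → c = 010110, weight = 3.
  m = 1111 → c = 101111, weight = 5.
Tally weights:
  weight 0: 1 codewords.
  weight 1: 2 codewords.
  weight 2: 2 codewords.
  weight 3: 4 codewords.
  weight 4: 5 codewords.
  weight 5: 2 codewords.
Minimum distance d = smallest w > 0 with A_w > 0 = 1.
Sanity: Σ A_w = 16 = 2^4 = 16 ✓.


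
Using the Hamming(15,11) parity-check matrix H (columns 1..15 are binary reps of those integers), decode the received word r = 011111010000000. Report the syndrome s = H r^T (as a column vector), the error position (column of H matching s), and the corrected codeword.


s = (1, 1, 1, 0)^T, error position = 14, corrected codeword c = 011111010000010

Compute s = H r^T mod 2 one row at a time:
  s_1 = 1 + 0 + 0 + 0 + 0 + 0 + 0 + 0 = 1 ≡ 1 (mod 2).
  s_2 = 1 + 1 + 1 + 0 + 0 + 0 + 0 + 0 = 3 ≡ 1 (mod 2).
  s_3 = 1 + 1 + 1 + 0 + 0 + 0 + 0 + 0 = 3 ≡ 1 (mod 2).
  s_4 = 0 + 1 + 1 + 0 + 0 + 0 + 0 + 0 = 2 ≡ 0 (mod 2).
s = (1, 1, 1, 0)^T — this equals column 14 of H (binary 1110), so error is at position 14.
Correct: flip bit 14 of r = 011111010000000 to get c = 011111010000010.


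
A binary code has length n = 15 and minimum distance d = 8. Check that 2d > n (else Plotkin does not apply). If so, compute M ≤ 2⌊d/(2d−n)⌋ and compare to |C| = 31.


Plotkin bound M ≤ 16; given |C| = 31 > bound (violated).

Check applicability: 2d = 16, n = 15.
2d − n = 1 > 0, so Plotkin applies.
Compute d/(2d−n) = 8/1 ≈ 8.0000.
⌊d/(2d−n)⌋ = 8.
Plotkin bound: M ≤ 2·8 = 16.
Given |C| = 31, check: VIOLATED.
This |C| is above the Plotkin bound, so no binary code with n = 15, d = 8 and 31 codewords exists.


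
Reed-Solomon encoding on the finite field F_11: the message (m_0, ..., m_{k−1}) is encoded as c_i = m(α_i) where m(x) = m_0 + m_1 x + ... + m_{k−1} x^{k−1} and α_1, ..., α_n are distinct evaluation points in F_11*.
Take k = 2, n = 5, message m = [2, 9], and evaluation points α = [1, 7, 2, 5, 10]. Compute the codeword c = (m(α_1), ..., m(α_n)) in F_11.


c = [0, 10, 9, 3, 4]

Message polynomial: m(x) = 2 + 9·x (mod 11).
For each evaluation point α_i, compute m(α_i) mod 11:
  α_1 = 1: Horner steps 9 → 0, so m(1) = 0.
  α_2 = 7: Horner steps 9 → 10, so m(7) = 10.
  α_3 = 2: Horner steps 9 → 9, so m(2) = 9.
  α_4 = 5: Horner steps 9 → 3, so m(5) = 3.
  α_5 = 10: Horner steps 9 → 4, so m(10) = 4.
Codeword c = [0, 10, 9, 3, 4] ∈ F_11^5.


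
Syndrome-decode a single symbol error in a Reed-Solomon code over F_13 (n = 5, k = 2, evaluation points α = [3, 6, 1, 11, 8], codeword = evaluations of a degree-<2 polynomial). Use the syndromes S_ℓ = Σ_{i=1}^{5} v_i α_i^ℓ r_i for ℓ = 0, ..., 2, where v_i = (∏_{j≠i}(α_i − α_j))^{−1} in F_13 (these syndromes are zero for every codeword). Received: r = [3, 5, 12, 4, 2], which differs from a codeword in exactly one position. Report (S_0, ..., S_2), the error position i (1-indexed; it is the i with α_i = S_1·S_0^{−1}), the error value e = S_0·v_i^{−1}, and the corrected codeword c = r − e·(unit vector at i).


S = (10, 10, 10), error at position 3, error magnitude e = 6, c = [3, 5, 6, 4, 2].

Step 1: column multipliers v_i = (∏_{j≠i}(α_i − α_j))^{−1} mod 13.
  i = 1 (α = 3): (3−6)(3−1)(3−11)(3−8) = (−3)·2·(−8)·(−5) = −240 ≡ 7, so v_1 = 7^{−1} = 2 (mod 13).
  i = 2 (α = 6): (6−3)(6−1)(6−11)(6−8) = 3·5·(−5)·(−2) = 150 ≡ 7, so v_2 = 7^{−1} = 2 (mod 13).
  i = 3 (α = 1): (1−3)(1−6)(1−11)(1−8) = (−2)·(−5)·(−10)·(−7) = 700 ≡ 11, so v_3 = 11^{−1} = 6 (mod 13).
  i = 4 (α = 11): (11−3)(11−6)(11−1)(11−8) = 8·5·10·3 = 1200 ≡ 4, so v_4 = 4^{−1} = 10 (mod 13).
  i = 5 (α = 8): (8−3)(8−6)(8−1)(8−11) = 5·2·7·(−3) = −210 ≡ 11, so v_5 = 11^{−1} = 6 (mod 13).
  v = [2, 2, 6, 10, 6].
Step 2: syndromes of r = [3, 5, 12, 4, 2] (all sums mod 13).
  S_0 = Σ v_i r_i = 2·3 + 2·5 + 6·12 + 10·4 + 6·2 = 140 ≡ 10.
  S_1 = Σ v_i α_i r_i = 2·3·3 + 2·6·5 + 6·1·12 + 10·11·4 + 6·8·2 = 686 ≡ 10.
  α_i^2 mod 13 = [9, 10, 1, 4, 12].
  S_2 = Σ v_i α_i^2 r_i = 2·9·3 + 2·10·5 + 6·1·12 + 10·4·4 + 6·12·2 = 530 ≡ 10.
  S = (10, 10, 10) ≠ 0, so r is not a codeword (an error is present).
Step 3: locate the error. For a single error e at position i, S_ℓ = v_i·e·α_i^ℓ, so α_err = S_1/S_0.
  S_0^{−1} = 10^{−1} = 4 (mod 13), so α_err = 10·4 = 40 ≡ 1 = α_3. Error position i = 3.
  Consistency check: S_2/S_1 = 10·4 = 40 ≡ 1 = α_err ✓ (single-error assumption holds).
Step 4: error magnitude e = S_0/v_3 = S_0·∏_{j≠3}(α_3 − α_j) = 10·11 = 110 ≡ 6 (mod 13).
Step 5: correct position 3: c_3 = r_3 − e = 12 − 6 ≡ 6 (mod 13). Hence c = [3, 5, 6, 4, 2].
  Check: interpolating c through the α_i gives m(x) = 1 + 5·x (degree < 2) with m(α_i) = c_i for every i, so c is indeed a codeword.


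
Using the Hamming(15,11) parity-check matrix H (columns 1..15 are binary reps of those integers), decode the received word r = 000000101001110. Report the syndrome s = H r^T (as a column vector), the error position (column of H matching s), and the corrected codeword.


s = (0, 0, 0, 1)^T, error position = 1, corrected codeword c = 100000101001110

Compute s = H r^T mod 2 one row at a time:
  s_1 = 0 + 1 + 0 + 0 + 1 + 1 + 1 + 0 = 4 ≡ 0 (mod 2).
  s_2 = 0 + 0 + 0 + 1 + 1 + 1 + 1 + 0 = 4 ≡ 0 (mod 2).
  s_3 = 0 + 0 + 0 + 1 + 0 + 0 + 1 + 0 = 2 ≡ 0 (mod 2).
  s_4 = 0 + 0 + 0 + 1 + 1 + 0 + 1 + 0 = 3 ≡ 1 (mod 2).
s = (0, 0, 0, 1)^T — this equals column 1 of H (binary 0001), so error is at position 1.
Correct: flip bit 1 of r = 000000101001110 to get c = 100000101001110.


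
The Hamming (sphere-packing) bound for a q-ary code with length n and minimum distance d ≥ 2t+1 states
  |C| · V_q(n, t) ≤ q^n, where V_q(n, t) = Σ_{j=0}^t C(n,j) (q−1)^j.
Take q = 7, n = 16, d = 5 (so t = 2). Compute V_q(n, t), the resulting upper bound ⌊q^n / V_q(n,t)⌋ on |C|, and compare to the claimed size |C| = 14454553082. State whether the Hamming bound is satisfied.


V_q(n, t) = 4417, q^n = 33232930569601, Hamming bound = 7523869270, |C| = 14454553082 > bound (violated).

Step 1: Compute V_q(n, t) = Σ_{j=0}^2 C(n, j) (q−1)^j.
  j = 0: C(16,0)·(6)^0 = 1·1 = 1.
  j = 1: C(16,1)·(6)^1 = 16·6 = 96.
  j = 2: C(16,2)·(6)^2 = 120·36 = 4320.
  V_q(n, t) = 1 + 96 + 4320 = 4417.
Step 2: q^n = 7^16 = 33232930569601.
Step 3: Hamming bound ⌊q^n / V_q(n,t)⌋ = ⌊33232930569601/4417⌋ = 7523869270.
Step 4: Compare |C| = 14454553082 to 7523869270: violated.
The claimed |C| lies above the Hamming bound, so no 7-ary code of length 16 with d ≥ 5 can have 14454553082 codewords.


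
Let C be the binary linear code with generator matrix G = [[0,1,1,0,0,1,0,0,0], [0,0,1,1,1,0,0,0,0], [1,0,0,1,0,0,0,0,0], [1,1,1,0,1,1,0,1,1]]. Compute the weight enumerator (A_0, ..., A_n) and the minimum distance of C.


Weight distribution: A_0 = 1, A_2 = 1, A_3 = 4, A_4 = 5, A_5 = 2, A_6 = 1, A_7 = 2. Minimum distance d = 2.

Enumerate all 2^4 = 16 messages m ∈ F_2^4.
For each, compute codeword c = mG in F_2^9, then tally its weight.
  m = 0000 → c = 000000000, weight = 0.
  m = 1000 → c = 011001000, weight = 3.
  m = 0100 → c = 001110000, weight = 3.
  m = 1100 → c = 010111000, weight = 4.
  m = 0010 → c = 100100000, weight = 2.
  m = 1010 → c = 111101000, weight = 5.
  m = 0110 → c = 101010000, weight = 3.
  m = 1110 → c = 110011000, weight = 4.
  m = 0001 → c = 111011011, weight = 7.
  m = 1001 → c = 100010011, weight = 4.
  m = 0101 → c = 110101011, weight = 6.
  m = 1101 → c = 101100011, weight = 5.
  m = 0011 → c = 011111011, weight = 7.
  m = 1011 → c = 000110011, weight = 4.
  m = 0111 → c = 010001011, weight = 4.
  m = 1111 → c = 001000011, weight = 3.
Tally weights:
  weight 0: 1 codewords.
  weight 2: 1 codewords.
  weight 3: 4 codewords.
  weight 4: 5 codewords.
  weight 5: 2 codewords.
  weight 6: 1 codewords.
  weight 7: 2 codewords.
Minimum distance d = smallest w > 0 with A_w > 0 = 2.
Sanity: Σ A_w = 16 = 2^4 = 16 ✓.


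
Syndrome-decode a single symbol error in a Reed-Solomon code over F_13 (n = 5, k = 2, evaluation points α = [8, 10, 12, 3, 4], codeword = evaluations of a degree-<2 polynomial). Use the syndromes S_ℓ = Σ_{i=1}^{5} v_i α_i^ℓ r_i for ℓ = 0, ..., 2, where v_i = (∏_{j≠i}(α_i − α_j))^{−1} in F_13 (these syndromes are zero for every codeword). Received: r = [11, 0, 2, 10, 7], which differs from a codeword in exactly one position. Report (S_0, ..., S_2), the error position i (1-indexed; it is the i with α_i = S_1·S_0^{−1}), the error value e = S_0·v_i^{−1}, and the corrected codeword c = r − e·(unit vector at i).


S = (10, 4, 12), error at position 4, error magnitude e = 4, c = [11, 0, 2, 6, 7].

Step 1: column multipliers v_i = (∏_{j≠i}(α_i − α_j))^{−1} mod 13.
  i = 1 (α = 8): (8−10)(8−12)(8−3)(8−4) = (−2)·(−4)·5·4 = 160 ≡ 4, so v_1 = 4^{−1} = 10 (mod 13).
  i = 2 (α = 10): (10−8)(10−12)(10−3)(10−4) = 2·(−2)·7·6 = −168 ≡ 1, so v_2 = 1^{−1} = 1 (mod 13).
  i = 3 (α = 12): (12−8)(12−10)(12−3)(12−4) = 4·2·9·8 = 576 ≡ 4, so v_3 = 4^{−1} = 10 (mod 13).
  i = 4 (α = 3): (3−8)(3−10)(3−12)(3−4) = (−5)·(−7)·(−9)·(−1) = 315 ≡ 3, so v_4 = 3^{−1} = 9 (mod 13).
  i = 5 (α = 4): (4−8)(4−10)(4−12)(4−3) = (−4)·(−6)·(−8)·1 = −192 ≡ 3, so v_5 = 3^{−1} = 9 (mod 13).
  v = [10, 1, 10, 9, 9].
Step 2: syndromes of r = [11, 0, 2, 10, 7] (all sums mod 13).
  S_0 = Σ v_i r_i = 10·11 + 1·0 + 10·2 + 9·10 + 9·7 = 283 ≡ 10.
  S_1 = Σ v_i α_i r_i = 10·8·11 + 1·10·0 + 10·12·2 + 9·3·10 + 9·4·7 = 1642 ≡ 4.
  α_i^2 mod 13 = [12, 9, 1, 9, 3].
  S_2 = Σ v_i α_i^2 r_i = 10·12·11 + 1·9·0 + 10·1·2 + 9·9·10 + 9·3·7 = 2339 ≡ 12.
  S = (10, 4, 12) ≠ 0, so r is not a codeword (an error is present).
Step 3: locate the error. For a single error e at position i, S_ℓ = v_i·e·α_i^ℓ, so α_err = S_1/S_0.
  S_0^{−1} = 10^{−1} = 4 (mod 13), so α_err = 4·4 = 16 ≡ 3 = α_4. Error position i = 4.
  Consistency check: S_2/S_1 = 12·10 = 120 ≡ 3 = α_err ✓ (single-error assumption holds).
Step 4: error magnitude e = S_0/v_4 = S_0·∏_{j≠4}(α_4 − α_j) = 10·3 = 30 ≡ 4 (mod 13).
Step 5: correct position 4: c_4 = r_4 − e = 10 − 4 ≡ 6 (mod 13). Hence c = [11, 0, 2, 6, 7].
  Check: interpolating c through the α_i gives m(x) = 3 + 1·x (degree < 2) with m(α_i) = c_i for every i, so c is indeed a codeword.


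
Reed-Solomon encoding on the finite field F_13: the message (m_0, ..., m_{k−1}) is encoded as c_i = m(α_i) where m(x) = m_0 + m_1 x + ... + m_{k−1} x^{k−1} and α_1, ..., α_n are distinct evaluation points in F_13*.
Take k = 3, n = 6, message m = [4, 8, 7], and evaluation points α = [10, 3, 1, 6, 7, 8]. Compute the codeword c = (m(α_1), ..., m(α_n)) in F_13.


c = [4, 0, 6, 5, 0, 9]

Message polynomial: m(x) = 4 + 8·x + 7·x^2 (mod 13).
For each evaluation point α_i, compute m(α_i) mod 13:
  α_1 = 10: Horner steps 7 → 0 → 4, so m(10) = 4.
  α_2 = 3: Horner steps 7 → 3 → 0, so m(3) = 0.
  α_3 = 1: Horner steps 7 → 2 → 6, so m(1) = 6.
  α_4 = 6: Horner steps 7 → 11 → 5, so m(6) = 5.
  α_5 = 7: Horner steps 7 → 5 → 0, so m(7) = 0.
  α_6 = 8: Horner steps 7 → 12 → 9, so m(8) = 9.
Codeword c = [4, 0, 6, 5, 0, 9] ∈ F_13^6.


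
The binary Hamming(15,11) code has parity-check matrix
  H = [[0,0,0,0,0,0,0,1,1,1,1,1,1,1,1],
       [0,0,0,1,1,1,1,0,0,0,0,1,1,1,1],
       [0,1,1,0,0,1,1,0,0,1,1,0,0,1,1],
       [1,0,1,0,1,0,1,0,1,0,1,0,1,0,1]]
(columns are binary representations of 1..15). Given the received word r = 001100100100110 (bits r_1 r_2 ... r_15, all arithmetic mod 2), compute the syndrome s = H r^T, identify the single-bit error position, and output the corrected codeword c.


s = (1, 0, 0, 1)^T, error position = 9, corrected codeword c = 001100101100110

Compute s = H r^T mod 2 one row at a time:
  s_1 = 0 + 0 + 1 + 0 + 0 + 1 + 1 + 0 = 3 ≡ 1 (mod 2).
  s_2 = 1 + 0 + 0 + 1 + 0 + 1 + 1 + 0 = 4 ≡ 0 (mod 2).
  s_3 = 0 + 1 + 0 + 1 + 1 + 0 + 1 + 0 = 4 ≡ 0 (mod 2).
  s_4 = 0 + 1 + 0 + 1 + 0 + 0 + 1 + 0 = 3 ≡ 1 (mod 2).
s = (1, 0, 0, 1)^T — this equals column 9 of H (binary 1001), so error is at position 9.
Correct: flip bit 9 of r = 001100100100110 to get c = 001100101100110.


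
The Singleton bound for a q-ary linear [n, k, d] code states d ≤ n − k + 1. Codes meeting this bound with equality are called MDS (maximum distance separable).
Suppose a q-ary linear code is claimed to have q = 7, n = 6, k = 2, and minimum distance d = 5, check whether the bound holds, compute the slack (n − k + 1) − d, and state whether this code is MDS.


Singleton RHS = n − k + 1 = 5, slack = 0, bound satisfied, MDS.

Singleton bound: d ≤ n − k + 1.
Here n = 6, k = 2, so n − k + 1 = 5.
Given d = 5, check d ≤ 5: YES.
Slack = (n − k + 1) − d = 0.
The code is MDS (slack = 0).
Description: the claimed parameters are [6, 2, 5]_7; such a code would be MDS (meets Singleton bound).


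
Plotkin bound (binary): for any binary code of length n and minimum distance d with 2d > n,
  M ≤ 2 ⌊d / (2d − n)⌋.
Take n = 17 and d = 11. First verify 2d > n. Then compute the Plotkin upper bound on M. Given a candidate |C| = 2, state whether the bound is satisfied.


Plotkin bound M ≤ 4; given |C| = 2 ≤ bound (satisfied).

Check applicability: 2d = 22, n = 17.
2d − n = 5 > 0, so Plotkin applies.
Compute d/(2d−n) = 11/5 ≈ 2.2000.
⌊d/(2d−n)⌋ = 2.
Plotkin bound: M ≤ 2·2 = 4.
Given |C| = 2, check: satisfied.
This |C| is below the Plotkin bound.


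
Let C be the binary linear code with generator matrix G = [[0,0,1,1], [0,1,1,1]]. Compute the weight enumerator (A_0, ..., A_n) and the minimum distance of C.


Weight distribution: A_0 = 1, A_1 = 1, A_2 = 1, A_3 = 1. Minimum distance d = 1.

Enumerate all 2^2 = 4 messages m ∈ F_2^2.
For each, compute codeword c = mG in F_2^4, then tally its weight.
  m = 00 → c = 0000, weight = 0.
  m = 10 → c = 0011, weight = 2.
  m = 01 → c = 0111, weight = 3.
  m = 11 → c = 0100, weight = 1.
Tally weights:
  weight 0: 1 codewords.
  weight 1: 1 codewords.
  weight 2: 1 codewords.
  weight 3: 1 codewords.
Minimum distance d = smallest w > 0 with A_w > 0 = 1.
Sanity: Σ A_w = 4 = 2^2 = 4 ✓.


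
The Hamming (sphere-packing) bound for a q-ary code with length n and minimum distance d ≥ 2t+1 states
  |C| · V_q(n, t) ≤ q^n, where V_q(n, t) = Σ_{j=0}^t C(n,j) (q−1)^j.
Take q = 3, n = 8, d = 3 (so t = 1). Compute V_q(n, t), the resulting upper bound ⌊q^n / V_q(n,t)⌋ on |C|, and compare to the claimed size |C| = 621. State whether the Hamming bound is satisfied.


V_q(n, t) = 17, q^n = 6561, Hamming bound = 385, |C| = 621 > bound (violated).

Step 1: Compute V_q(n, t) = Σ_{j=0}^1 C(n, j) (q−1)^j.
  j = 0: C(8,0)·(2)^0 = 1·1 = 1.
  j = 1: C(8,1)·(2)^1 = 8·2 = 16.
  V_q(n, t) = 1 + 16 = 17.
Step 2: q^n = 3^8 = 6561.
Step 3: Hamming bound ⌊q^n / V_q(n,t)⌋ = ⌊6561/17⌋ = 385.
Step 4: Compare |C| = 621 to 385: violated.
The claimed |C| lies above the Hamming bound, so no 3-ary code of length 8 with d ≥ 3 can have 621 codewords.


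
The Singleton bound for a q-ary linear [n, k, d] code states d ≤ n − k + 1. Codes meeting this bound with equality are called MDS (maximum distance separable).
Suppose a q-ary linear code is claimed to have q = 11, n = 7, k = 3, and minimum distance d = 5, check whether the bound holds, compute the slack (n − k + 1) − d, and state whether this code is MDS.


Singleton RHS = n − k + 1 = 5, slack = 0, bound satisfied, MDS.

Singleton bound: d ≤ n − k + 1.
Here n = 7, k = 3, so n − k + 1 = 5.
Given d = 5, check d ≤ 5: YES.
Slack = (n − k + 1) − d = 0.
The code is MDS (slack = 0).
Description: the claimed parameters are [7, 3, 5]_11; such a code would be MDS (meets Singleton bound).


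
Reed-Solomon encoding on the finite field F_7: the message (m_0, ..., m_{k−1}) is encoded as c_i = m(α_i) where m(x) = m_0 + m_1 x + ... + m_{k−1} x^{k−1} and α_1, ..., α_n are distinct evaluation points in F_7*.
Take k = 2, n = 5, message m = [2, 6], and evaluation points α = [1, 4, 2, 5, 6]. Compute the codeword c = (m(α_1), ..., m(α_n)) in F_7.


c = [1, 5, 0, 4, 3]

Message polynomial: m(x) = 2 + 6·x (mod 7).
For each evaluation point α_i, compute m(α_i) mod 7:
  α_1 = 1: Horner steps 6 → 1, so m(1) = 1.
  α_2 = 4: Horner steps 6 → 5, so m(4) = 5.
  α_3 = 2: Horner steps 6 → 0, so m(2) = 0.
  α_4 = 5: Horner steps 6 → 4, so m(5) = 4.
  α_5 = 6: Horner steps 6 → 3, so m(6) = 3.
Codeword c = [1, 5, 0, 4, 3] ∈ F_7^5.
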